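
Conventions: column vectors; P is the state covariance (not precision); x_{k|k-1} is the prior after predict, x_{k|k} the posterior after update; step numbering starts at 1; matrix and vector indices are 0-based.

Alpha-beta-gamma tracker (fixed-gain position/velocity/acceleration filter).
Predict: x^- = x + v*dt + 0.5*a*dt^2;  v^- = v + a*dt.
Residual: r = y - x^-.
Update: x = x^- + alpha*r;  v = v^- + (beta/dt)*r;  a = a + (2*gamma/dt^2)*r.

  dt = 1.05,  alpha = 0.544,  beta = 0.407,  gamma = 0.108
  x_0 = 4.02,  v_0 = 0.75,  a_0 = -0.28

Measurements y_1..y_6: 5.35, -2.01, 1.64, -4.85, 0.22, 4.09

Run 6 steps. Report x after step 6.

x_post = -0.4166

step 1: x_pred=4.6531  r=0.6969  x^+=5.0322  v^+=0.7261  a^+=-0.1435
step 2: x_pred=5.7156  r=-7.7256  x^+=1.5129  v^+=-2.4191  a^+=-1.6571
step 3: x_pred=-1.9407  r=3.5807  x^+=0.0072  v^+=-2.7711  a^+=-0.9555
step 4: x_pred=-3.4292  r=-1.4208  x^+=-4.2021  v^+=-4.3251  a^+=-1.2339
step 5: x_pred=-9.4237  r=9.6437  x^+=-4.1775  v^+=-1.8827  a^+=0.6555
step 6: x_pred=-5.7930  r=9.8830  x^+=-0.4166  v^+=2.6364  a^+=2.5917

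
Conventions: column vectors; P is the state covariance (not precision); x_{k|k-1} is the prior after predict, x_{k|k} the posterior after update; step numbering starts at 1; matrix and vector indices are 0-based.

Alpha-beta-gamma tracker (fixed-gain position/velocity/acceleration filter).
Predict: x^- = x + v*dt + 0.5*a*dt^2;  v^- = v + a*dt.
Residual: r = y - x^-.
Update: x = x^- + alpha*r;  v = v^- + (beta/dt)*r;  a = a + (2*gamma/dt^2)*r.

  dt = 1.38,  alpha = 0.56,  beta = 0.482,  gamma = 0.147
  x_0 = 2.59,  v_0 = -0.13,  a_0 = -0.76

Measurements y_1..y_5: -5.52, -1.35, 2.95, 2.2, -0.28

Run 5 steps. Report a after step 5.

step 1: x_pred=1.6869  r=-7.2069  x^+=-2.3490  v^+=-3.6960  a^+=-1.8726
step 2: x_pred=-9.2325  r=7.8825  x^+=-4.8183  v^+=-3.5270  a^+=-0.6557
step 3: x_pred=-10.3100  r=13.2600  x^+=-2.8844  v^+=0.1995  a^+=1.3914
step 4: x_pred=-1.2842  r=3.4842  x^+=0.6669  v^+=3.3365  a^+=1.9293
step 5: x_pred=7.1084  r=-7.3884  x^+=2.9709  v^+=3.4183  a^+=0.7886

a_post = 0.7886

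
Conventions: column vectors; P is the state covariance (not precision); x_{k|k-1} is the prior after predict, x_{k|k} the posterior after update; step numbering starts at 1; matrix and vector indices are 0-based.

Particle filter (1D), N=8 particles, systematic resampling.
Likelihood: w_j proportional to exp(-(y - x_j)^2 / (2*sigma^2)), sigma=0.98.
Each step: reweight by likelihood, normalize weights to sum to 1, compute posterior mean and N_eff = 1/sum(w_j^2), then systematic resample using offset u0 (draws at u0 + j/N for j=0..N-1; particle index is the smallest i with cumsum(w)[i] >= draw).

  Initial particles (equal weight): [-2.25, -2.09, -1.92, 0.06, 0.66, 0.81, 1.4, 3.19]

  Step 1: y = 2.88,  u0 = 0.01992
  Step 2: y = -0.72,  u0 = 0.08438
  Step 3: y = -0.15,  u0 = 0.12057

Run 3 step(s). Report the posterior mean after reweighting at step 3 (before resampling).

post_mean = 0.8040

step 1: w=[0.0000, 0.0000, 0.0000, 0.0108, 0.0522, 0.0730, 0.2173, 0.6466]  mean=2.4611  Neff=2.1121  idx=[4, 6, 6, 7, 7, 7, 7, 7]
step 2: w=[0.6562, 0.1704, 0.1704, 0.0006, 0.0006, 0.0006, 0.0006, 0.0006]  mean=0.9200  Neff=2.0467  idx=[0, 0, 0, 0, 0, 1, 2, 2]
step 3: w=[0.1611, 0.1611, 0.1611, 0.1611, 0.1611, 0.0649, 0.0649, 0.0649]  mean=0.8040  Neff=7.0251  idx=[0, 1, 2, 3, 3, 4, 6, 7]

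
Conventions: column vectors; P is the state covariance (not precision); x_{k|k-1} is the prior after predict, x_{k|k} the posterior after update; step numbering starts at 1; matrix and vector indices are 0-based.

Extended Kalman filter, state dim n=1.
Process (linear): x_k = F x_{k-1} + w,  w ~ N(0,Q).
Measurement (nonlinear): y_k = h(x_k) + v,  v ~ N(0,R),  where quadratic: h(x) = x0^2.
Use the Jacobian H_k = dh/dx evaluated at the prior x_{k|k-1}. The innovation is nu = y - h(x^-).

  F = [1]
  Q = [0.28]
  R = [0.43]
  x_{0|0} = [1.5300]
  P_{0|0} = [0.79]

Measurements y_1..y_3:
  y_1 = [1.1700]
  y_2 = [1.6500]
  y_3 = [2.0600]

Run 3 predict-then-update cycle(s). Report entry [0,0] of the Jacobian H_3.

step 1: x^-=[1.5300]  P^-=[1.0700]  H_jac=[3.0600]  S=[10.4491]  K=[0.3133]  nu=[-1.1709]  x^+=[1.1631]  P^+=[0.0440]
step 2: x^-=[1.1631]  P^-=[0.3240]  H_jac=[2.3262]  S=[2.1834]  K=[0.3452]  nu=[0.2972]  x^+=[1.2657]  P^+=[0.0638]
step 3: x^-=[1.2657]  P^-=[0.3438]  H_jac=[2.5314]  S=[2.6332]  K=[0.3305]  nu=[0.4580]  x^+=[1.4171]  P^+=[0.0561]

H_jac[0,0] = 2.5314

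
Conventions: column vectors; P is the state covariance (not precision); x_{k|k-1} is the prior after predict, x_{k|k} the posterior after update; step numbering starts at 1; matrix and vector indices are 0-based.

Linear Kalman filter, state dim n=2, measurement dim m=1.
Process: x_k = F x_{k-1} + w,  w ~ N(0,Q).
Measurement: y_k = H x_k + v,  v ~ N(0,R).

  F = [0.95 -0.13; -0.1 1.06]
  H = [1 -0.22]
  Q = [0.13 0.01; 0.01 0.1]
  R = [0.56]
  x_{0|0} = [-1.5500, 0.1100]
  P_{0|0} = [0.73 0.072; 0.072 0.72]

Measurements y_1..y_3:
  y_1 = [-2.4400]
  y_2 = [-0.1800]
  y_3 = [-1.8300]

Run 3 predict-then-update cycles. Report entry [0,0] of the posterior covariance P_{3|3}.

P_post[0,0] = 0.2153

step 1: x^-=[-1.4868, 0.2716]  P^-=[0.7832 -0.0851; -0.0851 0.9010]  S=[1.4243]  K=[0.5630; -0.1989]  nu=[-0.8934]  x^+=[-1.9899, 0.4493]  P^+=[0.3317 0.0744; 0.0744 0.8447]
step 2: x^-=[-1.9488, 0.6753]  P^-=[0.4252 -0.0620; -0.0620 1.0366]  S=[1.0627]  K=[0.4130; -0.2729]  nu=[1.9173]  x^+=[-1.1569, 0.1520]  P^+=[0.2440 0.0578; 0.0578 0.9574]
step 3: x^-=[-1.1189, 0.2768]  P^-=[0.3521 -0.0862; -0.0862 1.1660]  S=[1.0065]  K=[0.3687; -0.3405]  nu=[-0.6503]  x^+=[-1.3586, 0.4982]  P^+=[0.2153 0.0402; 0.0402 1.0493]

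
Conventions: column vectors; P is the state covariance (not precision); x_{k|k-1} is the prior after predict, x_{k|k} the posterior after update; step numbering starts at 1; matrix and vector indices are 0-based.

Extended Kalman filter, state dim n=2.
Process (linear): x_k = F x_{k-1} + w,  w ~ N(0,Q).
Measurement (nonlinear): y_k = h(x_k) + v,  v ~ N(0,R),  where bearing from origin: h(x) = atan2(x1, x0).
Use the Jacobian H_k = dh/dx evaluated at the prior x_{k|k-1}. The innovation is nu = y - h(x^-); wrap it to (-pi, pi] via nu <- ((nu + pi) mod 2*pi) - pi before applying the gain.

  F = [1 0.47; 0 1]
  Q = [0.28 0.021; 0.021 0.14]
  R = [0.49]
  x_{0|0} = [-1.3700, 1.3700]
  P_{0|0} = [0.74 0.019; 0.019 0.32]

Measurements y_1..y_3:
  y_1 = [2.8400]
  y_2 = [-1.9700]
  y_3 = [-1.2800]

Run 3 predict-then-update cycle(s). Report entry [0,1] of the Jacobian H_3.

step 1: x^-=[-0.7261, 1.3700]  P^-=[1.1085 0.1904; 0.1904 0.4600]  H_jac=[-0.5699 -0.3020]  S=[0.9575]  K=[-0.7198; -0.2584]  nu=[0.7818]  x^+=[-1.2889, 1.1680]  P^+=[0.6124 0.0123; 0.0123 0.3961]
step 2: x^-=[-0.7399, 1.1680]  P^-=[0.9915 0.2194; 0.2194 0.5361]  H_jac=[-0.6110 -0.3871]  S=[1.0442]  K=[-0.6615; -0.3271]  nu=[2.1777]  x^+=[-2.1804, 0.4556]  P^+=[0.5346 -0.0065; -0.0065 0.4243]
step 3: x^-=[-1.9662, 0.4556]  P^-=[0.9022 0.2139; 0.2139 0.5643]  H_jac=[-0.1118 -0.4827]  S=[0.6559]  K=[-0.3113; -0.4518]  nu=[2.0893]  x^+=[-2.6167, -0.4883]  P^+=[0.8387 0.1217; 0.1217 0.4305]

H_jac[0,1] = -0.4827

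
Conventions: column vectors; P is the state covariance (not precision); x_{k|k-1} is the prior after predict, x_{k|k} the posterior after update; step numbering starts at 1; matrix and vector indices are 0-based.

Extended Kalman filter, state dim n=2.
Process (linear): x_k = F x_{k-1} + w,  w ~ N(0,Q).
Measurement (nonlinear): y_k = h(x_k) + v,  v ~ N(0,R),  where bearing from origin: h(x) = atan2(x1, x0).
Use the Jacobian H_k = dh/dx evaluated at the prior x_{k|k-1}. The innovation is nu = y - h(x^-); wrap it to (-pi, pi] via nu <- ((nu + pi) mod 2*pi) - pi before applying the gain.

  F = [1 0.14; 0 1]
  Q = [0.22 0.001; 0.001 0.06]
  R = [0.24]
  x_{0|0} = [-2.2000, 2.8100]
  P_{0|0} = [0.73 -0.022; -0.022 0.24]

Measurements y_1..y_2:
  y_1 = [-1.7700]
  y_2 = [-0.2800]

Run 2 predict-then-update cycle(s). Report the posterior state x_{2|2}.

step 1: x^-=[-1.8066, 2.8100]  P^-=[0.9485 0.0126; 0.0126 0.3000]  H_jac=[-0.2518 -0.1619]  S=[0.3090]  K=[-0.7795; -0.1674]  nu=[2.3710]  x^+=[-3.6547, 2.4130]  P^+=[0.7608 -0.0277; -0.0277 0.2913]
step 2: x^-=[-3.3169, 2.4130]  P^-=[0.9787 0.0141; 0.0141 0.3513]  H_jac=[-0.1434 -0.1971]  S=[0.2746]  K=[-0.5213; -0.2596]  nu=[-2.7926]  x^+=[-1.8611, 3.1380]  P^+=[0.9041 -0.0231; -0.0231 0.3328]

x_post = [-1.8611, 3.1380]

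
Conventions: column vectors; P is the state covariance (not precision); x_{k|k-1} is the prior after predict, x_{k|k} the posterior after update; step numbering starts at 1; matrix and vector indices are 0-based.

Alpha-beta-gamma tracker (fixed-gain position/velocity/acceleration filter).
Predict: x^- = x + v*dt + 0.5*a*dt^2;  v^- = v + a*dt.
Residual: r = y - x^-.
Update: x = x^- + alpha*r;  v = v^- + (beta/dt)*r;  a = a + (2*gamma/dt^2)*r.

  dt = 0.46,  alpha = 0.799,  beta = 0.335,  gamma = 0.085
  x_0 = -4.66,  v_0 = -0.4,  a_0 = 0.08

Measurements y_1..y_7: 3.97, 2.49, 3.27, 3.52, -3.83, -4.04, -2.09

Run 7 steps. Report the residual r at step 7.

step 1: x_pred=-4.8355  r=8.8055  x^+=2.2001  v^+=6.0495  a^+=7.1544
step 2: x_pred=5.7398  r=-3.2498  x^+=3.1432  v^+=6.9738  a^+=4.5435
step 3: x_pred=6.8319  r=-3.5619  x^+=3.9859  v^+=6.4699  a^+=1.6819
step 4: x_pred=7.1400  r=-3.6200  x^+=4.2476  v^+=4.6072  a^+=-1.2265
step 5: x_pred=6.2372  r=-10.0672  x^+=-1.8065  v^+=-3.2885  a^+=-9.3145
step 6: x_pred=-4.3047  r=0.2647  x^+=-4.0932  v^+=-7.3804  a^+=-9.1018
step 7: x_pred=-8.4512  r=6.3612  x^+=-3.3686  v^+=-6.9347  a^+=-3.9913

resid = 6.3612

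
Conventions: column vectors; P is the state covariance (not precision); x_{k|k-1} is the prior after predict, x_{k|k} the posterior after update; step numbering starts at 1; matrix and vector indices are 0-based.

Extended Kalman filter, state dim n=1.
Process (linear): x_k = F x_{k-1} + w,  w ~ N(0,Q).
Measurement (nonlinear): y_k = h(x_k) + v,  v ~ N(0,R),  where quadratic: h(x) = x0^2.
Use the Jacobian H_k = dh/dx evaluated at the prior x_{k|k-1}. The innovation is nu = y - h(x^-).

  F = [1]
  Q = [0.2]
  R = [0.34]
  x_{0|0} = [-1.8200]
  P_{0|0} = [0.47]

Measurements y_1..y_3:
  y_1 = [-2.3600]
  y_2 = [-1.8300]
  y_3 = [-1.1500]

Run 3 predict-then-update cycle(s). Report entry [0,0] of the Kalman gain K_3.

K[0,0] = 0.4897

step 1: x^-=[-1.8200]  P^-=[0.6700]  H_jac=[-3.6400]  S=[9.2172]  K=[-0.2646]  nu=[-5.6724]  x^+=[-0.3191]  P^+=[0.0247]
step 2: x^-=[-0.3191]  P^-=[0.2247]  H_jac=[-0.6383]  S=[0.4315]  K=[-0.3324]  nu=[-1.9318]  x^+=[0.3229]  P^+=[0.1770]
step 3: x^-=[0.3229]  P^-=[0.3770]  H_jac=[0.6459]  S=[0.4973]  K=[0.4897]  nu=[-1.2543]  x^+=[-0.2913]  P^+=[0.2578]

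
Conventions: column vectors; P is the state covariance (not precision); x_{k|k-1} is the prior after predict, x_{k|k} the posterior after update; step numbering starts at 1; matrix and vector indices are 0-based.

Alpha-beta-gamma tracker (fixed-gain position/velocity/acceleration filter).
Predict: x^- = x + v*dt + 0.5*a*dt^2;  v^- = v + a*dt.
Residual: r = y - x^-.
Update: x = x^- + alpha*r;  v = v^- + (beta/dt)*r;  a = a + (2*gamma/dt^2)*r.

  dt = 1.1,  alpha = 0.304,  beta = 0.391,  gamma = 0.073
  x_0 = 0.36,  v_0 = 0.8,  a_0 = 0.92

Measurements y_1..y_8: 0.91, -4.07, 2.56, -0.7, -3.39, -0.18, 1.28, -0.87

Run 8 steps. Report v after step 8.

step 1: x_pred=1.7966  r=-0.8866  x^+=1.5271  v^+=1.4969  a^+=0.8130
step 2: x_pred=3.6655  r=-7.7355  x^+=1.3139  v^+=-0.3584  a^+=-0.1204
step 3: x_pred=0.8468  r=1.7132  x^+=1.3676  v^+=0.1181  a^+=0.0864
step 4: x_pred=1.5498  r=-2.2498  x^+=0.8659  v^+=-0.5866  a^+=-0.1851
step 5: x_pred=0.1087  r=-3.4987  x^+=-0.9549  v^+=-2.0338  a^+=-0.6073
step 6: x_pred=-3.5595  r=3.3795  x^+=-2.5321  v^+=-1.5005  a^+=-0.1995
step 7: x_pred=-4.3034  r=5.5834  x^+=-2.6060  v^+=0.2647  a^+=0.4742
step 8: x_pred=-2.0280  r=1.1580  x^+=-1.6759  v^+=1.1979  a^+=0.6139

v_post = 1.1979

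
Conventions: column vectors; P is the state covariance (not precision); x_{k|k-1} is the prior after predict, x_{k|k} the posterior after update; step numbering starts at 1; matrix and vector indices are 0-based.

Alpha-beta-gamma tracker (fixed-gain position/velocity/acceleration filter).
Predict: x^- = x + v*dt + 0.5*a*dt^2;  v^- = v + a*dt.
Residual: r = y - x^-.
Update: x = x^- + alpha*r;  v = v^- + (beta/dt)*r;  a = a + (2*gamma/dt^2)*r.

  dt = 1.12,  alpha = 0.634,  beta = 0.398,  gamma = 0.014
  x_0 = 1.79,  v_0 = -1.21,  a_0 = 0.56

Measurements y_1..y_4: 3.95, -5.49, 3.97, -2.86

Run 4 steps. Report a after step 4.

a_post = 0.4768

step 1: x_pred=0.7860  r=3.1640  x^+=2.7920  v^+=0.5415  a^+=0.6306
step 2: x_pred=3.7940  r=-9.2840  x^+=-2.0920  v^+=-2.0513  a^+=0.4234
step 3: x_pred=-4.1240  r=8.0940  x^+=1.0076  v^+=1.2991  a^+=0.6041
step 4: x_pred=2.8415  r=-5.7015  x^+=-0.7732  v^+=-0.0504  a^+=0.4768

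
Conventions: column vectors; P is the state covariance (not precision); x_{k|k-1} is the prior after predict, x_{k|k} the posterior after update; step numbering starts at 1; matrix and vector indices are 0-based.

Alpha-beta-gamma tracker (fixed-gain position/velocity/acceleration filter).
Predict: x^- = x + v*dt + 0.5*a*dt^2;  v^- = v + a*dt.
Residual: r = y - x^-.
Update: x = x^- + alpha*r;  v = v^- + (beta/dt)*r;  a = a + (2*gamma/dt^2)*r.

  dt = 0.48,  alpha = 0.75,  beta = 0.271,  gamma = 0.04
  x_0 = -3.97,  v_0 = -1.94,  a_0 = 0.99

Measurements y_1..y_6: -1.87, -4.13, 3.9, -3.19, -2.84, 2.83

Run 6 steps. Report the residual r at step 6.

resid = 4.3821

step 1: x_pred=-4.7872  r=2.9172  x^+=-2.5993  v^+=0.1822  a^+=2.0029
step 2: x_pred=-2.2811  r=-1.8489  x^+=-3.6678  v^+=0.0997  a^+=1.3609
step 3: x_pred=-3.4631  r=7.3631  x^+=2.0592  v^+=4.9101  a^+=3.9176
step 4: x_pred=4.8673  r=-8.0573  x^+=-1.1757  v^+=2.2414  a^+=1.1199
step 5: x_pred=0.0292  r=-2.8692  x^+=-2.1227  v^+=1.1591  a^+=0.1236
step 6: x_pred=-1.5521  r=4.3821  x^+=1.7345  v^+=3.6925  a^+=1.6452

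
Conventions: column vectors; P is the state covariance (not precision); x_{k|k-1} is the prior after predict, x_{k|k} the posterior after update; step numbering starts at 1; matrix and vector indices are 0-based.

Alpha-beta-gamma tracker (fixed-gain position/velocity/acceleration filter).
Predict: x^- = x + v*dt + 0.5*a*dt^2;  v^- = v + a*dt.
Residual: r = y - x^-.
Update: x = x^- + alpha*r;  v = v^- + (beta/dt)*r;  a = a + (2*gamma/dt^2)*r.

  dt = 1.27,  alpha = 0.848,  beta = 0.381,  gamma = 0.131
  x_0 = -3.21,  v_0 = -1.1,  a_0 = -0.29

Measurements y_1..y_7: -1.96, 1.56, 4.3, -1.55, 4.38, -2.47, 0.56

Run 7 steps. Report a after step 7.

a_post = -0.6375

step 1: x_pred=-4.8409  r=2.8809  x^+=-2.3979  v^+=-0.6040  a^+=0.1780
step 2: x_pred=-3.0215  r=4.5815  x^+=0.8636  v^+=0.9964  a^+=0.9222
step 3: x_pred=2.8728  r=1.4272  x^+=4.0831  v^+=2.5958  a^+=1.1540
step 4: x_pred=8.3104  r=-9.8604  x^+=-0.0512  v^+=1.1033  a^+=-0.4477
step 5: x_pred=0.9889  r=3.3911  x^+=3.8646  v^+=1.5520  a^+=0.1032
step 6: x_pred=5.9188  r=-8.3888  x^+=-1.1949  v^+=-0.8336  a^+=-1.2595
step 7: x_pred=-3.2693  r=3.8293  x^+=-0.0221  v^+=-1.2844  a^+=-0.6375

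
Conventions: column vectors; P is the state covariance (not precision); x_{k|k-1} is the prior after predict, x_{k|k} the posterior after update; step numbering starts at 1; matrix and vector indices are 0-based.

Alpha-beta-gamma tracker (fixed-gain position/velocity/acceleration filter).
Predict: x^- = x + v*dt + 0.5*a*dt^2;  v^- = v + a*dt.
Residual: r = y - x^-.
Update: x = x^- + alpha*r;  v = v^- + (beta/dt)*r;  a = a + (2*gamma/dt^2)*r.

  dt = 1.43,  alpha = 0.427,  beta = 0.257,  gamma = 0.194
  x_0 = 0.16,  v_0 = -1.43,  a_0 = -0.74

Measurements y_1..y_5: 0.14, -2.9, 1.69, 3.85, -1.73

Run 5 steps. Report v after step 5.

v_post = 5.2773

step 1: x_pred=-2.6415  r=2.7815  x^+=-1.4538  v^+=-1.9883  a^+=-0.2122
step 2: x_pred=-4.5141  r=1.6141  x^+=-3.8249  v^+=-2.0017  a^+=0.0940
step 3: x_pred=-6.5912  r=8.2812  x^+=-3.0551  v^+=-0.3790  a^+=1.6653
step 4: x_pred=-1.8944  r=5.7444  x^+=0.5585  v^+=3.0348  a^+=2.7552
step 5: x_pred=7.7153  r=-9.4453  x^+=3.6822  v^+=5.2773  a^+=0.9631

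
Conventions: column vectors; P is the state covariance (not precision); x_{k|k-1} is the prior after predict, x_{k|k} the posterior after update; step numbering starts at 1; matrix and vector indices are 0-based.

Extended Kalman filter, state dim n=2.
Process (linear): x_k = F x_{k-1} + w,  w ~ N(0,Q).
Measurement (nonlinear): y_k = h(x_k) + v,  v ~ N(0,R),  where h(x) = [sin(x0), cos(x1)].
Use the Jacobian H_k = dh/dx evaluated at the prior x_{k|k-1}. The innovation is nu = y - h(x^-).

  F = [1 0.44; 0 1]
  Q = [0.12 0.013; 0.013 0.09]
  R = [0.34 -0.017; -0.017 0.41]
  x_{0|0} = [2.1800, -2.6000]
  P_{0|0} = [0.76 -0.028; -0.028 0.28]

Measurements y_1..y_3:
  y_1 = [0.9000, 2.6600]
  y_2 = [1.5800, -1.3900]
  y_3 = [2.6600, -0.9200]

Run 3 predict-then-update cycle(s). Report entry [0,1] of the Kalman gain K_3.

K[0,1] = 0.1022

step 1: x^-=[1.0360, -2.6000]  P^-=[0.9096 0.1082; 0.1082 0.3700]  H_jac=[0.5097 0.0000; 0.0000 0.5155]  S=[0.5763 0.0114; 0.0114 0.5083]  K=[0.8026 0.0917; 0.0883 0.3732]  nu=[0.0396, 3.5169]  x^+=[1.3902, -1.2839]  P^+=[0.5324 0.0465; 0.0465 0.2939]
step 2: x^-=[0.8253, -1.2839]  P^-=[0.7502 0.1888; 0.1888 0.3839]  H_jac=[0.6783 0.0000; 0.0000 0.9591]  S=[0.6851 0.1058; 0.1058 0.7632]  K=[0.7215 0.1372; 0.1148 0.4666]  nu=[0.8452, -1.6730]  x^+=[1.2056, -1.9674]  P^+=[0.3582 0.0459; 0.0459 0.1974]
step 3: x^-=[0.3399, -1.9674]  P^-=[0.5568 0.1457; 0.1457 0.2874]  H_jac=[0.9428 0.0000; 0.0000 0.9224]  S=[0.8349 0.1097; 0.1097 0.6545]  K=[0.6153 0.1022; 0.1138 0.3860]  nu=[2.3266, -0.5337]  x^+=[1.7169, -1.9085]  P^+=[0.2201 0.0341; 0.0341 0.1695]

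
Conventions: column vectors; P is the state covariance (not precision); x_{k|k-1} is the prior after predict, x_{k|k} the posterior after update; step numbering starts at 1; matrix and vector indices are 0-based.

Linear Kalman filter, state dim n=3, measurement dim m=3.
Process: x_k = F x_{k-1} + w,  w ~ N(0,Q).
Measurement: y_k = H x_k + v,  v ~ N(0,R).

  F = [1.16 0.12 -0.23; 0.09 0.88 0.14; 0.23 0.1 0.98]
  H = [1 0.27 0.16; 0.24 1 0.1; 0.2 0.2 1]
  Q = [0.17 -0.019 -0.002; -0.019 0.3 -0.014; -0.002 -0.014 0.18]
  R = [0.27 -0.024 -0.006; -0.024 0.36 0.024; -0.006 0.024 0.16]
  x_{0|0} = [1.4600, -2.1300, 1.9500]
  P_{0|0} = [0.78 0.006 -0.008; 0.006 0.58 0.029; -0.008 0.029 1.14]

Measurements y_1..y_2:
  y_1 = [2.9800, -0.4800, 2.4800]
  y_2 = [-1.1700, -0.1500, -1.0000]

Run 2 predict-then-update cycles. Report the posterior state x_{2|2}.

step 1: x^-=[0.9895, -1.4700, 2.0338]  P^-=[1.2926 0.0866 -0.0490; 0.0866 0.7857 0.2353; -0.0490 0.2353 1.3243]  S=[1.7052 0.6490 0.5494; 0.6490 1.3197 0.6244; 0.5494 0.6244 1.6489]  K=[0.8252 -0.0534 -0.1171; -0.0557 0.6457 0.0226; -0.1208 -0.0981 0.9032]  nu=[2.0620, 0.5491, 0.5423]  x^+=[2.5982, -1.2181, 2.2206]  P^+=[0.2606 -0.0987 -0.0574; -0.0987 0.2593 -0.0127; -0.0574 -0.0127 0.1569]
step 2: x^-=[2.3570, -0.5272, 2.6519]  P^-=[0.5365 -0.0770 -0.0423; -0.0770 0.4858 -0.0031; -0.0423 -0.0031 0.3142]  S=[0.7946 0.1525 0.1137; 0.1525 0.8402 0.1450; 0.1137 0.1450 0.4907]  K=[0.6563 -0.0567 -0.0341; -0.0410 0.5626 0.0034; -0.0703 -0.0799 0.6616]  nu=[-3.8090, -0.4537, -4.0179]  x^+=[0.0200, -0.6401, 0.2978]  P^+=[0.2069 -0.0831 -0.0355; -0.0831 0.2250 -0.0141; -0.0355 -0.0141 0.1143]

x_post = [0.0200, -0.6401, 0.2978]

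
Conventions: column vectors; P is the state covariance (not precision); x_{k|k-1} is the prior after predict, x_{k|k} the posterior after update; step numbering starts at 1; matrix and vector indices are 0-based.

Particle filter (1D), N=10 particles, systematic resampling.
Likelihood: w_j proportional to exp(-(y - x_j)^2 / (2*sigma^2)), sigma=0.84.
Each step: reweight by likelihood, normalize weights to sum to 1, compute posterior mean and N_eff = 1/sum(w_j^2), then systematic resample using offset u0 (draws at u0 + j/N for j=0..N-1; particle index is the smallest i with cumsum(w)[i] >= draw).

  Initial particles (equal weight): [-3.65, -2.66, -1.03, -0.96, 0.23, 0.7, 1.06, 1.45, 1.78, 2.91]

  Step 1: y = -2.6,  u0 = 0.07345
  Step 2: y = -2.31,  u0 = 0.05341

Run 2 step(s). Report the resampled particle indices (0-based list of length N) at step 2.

step 1: w=[0.2569, 0.5596, 0.0978, 0.0834, 0.0019, 0.0002, 0.0000, 0.0000, 0.0000, 0.0000]  mean=-2.6064  Neff=2.5270  idx=[0, 0, 1, 1, 1, 1, 1, 1, 2, 3]
step 2: w=[0.0421, 0.0421, 0.1379, 0.1379, 0.1379, 0.1379, 0.1379, 0.1379, 0.0471, 0.0413]  mean=-2.5964  Neff=8.2272  idx=[1, 2, 3, 3, 4, 5, 6, 6, 7, 8]

resampled_idx = [1, 2, 3, 3, 4, 5, 6, 6, 7, 8]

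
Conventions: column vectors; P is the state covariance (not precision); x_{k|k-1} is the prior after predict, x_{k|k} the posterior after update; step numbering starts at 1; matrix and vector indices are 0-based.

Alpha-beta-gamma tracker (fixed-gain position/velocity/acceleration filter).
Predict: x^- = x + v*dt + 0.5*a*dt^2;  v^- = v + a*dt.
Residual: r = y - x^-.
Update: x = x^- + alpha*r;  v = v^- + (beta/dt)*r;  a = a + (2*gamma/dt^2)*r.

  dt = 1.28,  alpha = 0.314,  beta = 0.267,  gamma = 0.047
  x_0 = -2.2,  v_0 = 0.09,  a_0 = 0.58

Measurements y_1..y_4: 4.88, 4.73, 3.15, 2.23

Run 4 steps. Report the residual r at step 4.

resid = -10.3134

step 1: x_pred=-1.6097  r=6.4897  x^+=0.4281  v^+=2.1861  a^+=0.9523
step 2: x_pred=4.0065  r=0.7235  x^+=4.2336  v^+=3.5560  a^+=0.9938
step 3: x_pred=9.5995  r=-6.4495  x^+=7.5744  v^+=3.4828  a^+=0.6238
step 4: x_pred=12.5434  r=-10.3134  x^+=9.3050  v^+=2.1300  a^+=0.0321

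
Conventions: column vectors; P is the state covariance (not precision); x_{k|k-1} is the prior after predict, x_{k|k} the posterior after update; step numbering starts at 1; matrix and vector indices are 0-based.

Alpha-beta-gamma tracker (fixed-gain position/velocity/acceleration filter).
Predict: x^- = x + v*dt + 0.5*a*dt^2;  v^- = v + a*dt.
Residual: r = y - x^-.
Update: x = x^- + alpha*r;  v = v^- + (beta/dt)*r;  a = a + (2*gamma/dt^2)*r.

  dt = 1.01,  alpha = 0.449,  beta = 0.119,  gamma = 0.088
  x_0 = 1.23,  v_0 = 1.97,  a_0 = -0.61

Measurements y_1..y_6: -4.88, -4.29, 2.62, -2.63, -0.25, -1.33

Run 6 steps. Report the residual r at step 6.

resid = 6.7513

step 1: x_pred=2.9086  r=-7.7886  x^+=-0.5885  v^+=0.4362  a^+=-1.9538
step 2: x_pred=-1.1444  r=-3.1456  x^+=-2.5568  v^+=-1.9077  a^+=-2.4965
step 3: x_pred=-5.7569  r=8.3769  x^+=-1.9957  v^+=-3.4422  a^+=-1.0512
step 4: x_pred=-6.0084  r=3.3784  x^+=-4.4915  v^+=-4.1058  a^+=-0.4683
step 5: x_pred=-8.8773  r=8.6273  x^+=-5.0036  v^+=-3.5624  a^+=1.0202
step 6: x_pred=-8.0813  r=6.7513  x^+=-5.0500  v^+=-1.7365  a^+=2.1850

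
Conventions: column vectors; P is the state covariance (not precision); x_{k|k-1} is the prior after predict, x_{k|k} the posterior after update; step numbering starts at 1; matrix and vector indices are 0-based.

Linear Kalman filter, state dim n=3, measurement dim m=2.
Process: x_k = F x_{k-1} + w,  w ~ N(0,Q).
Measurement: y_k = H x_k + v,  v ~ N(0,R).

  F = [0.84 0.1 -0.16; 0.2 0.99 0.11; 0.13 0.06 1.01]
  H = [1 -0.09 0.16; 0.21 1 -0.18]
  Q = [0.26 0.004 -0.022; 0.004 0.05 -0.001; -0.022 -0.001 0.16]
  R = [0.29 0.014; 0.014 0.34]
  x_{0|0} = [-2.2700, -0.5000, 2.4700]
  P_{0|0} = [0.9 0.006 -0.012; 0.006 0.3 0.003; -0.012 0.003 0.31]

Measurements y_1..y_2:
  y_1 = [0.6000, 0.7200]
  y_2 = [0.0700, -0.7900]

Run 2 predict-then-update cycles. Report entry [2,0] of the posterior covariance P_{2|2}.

P_post[2,0] = -0.0972

step 1: x^-=[-2.3520, -0.6773, 2.1696]  P^-=[0.9101 0.1834 0.0187; 0.1834 0.3863 0.0759; 0.0187 0.0759 0.4898]  S=[1.1866 0.3468; 0.3468 0.8306]  K=[0.7119 0.1496; -0.0105 0.4994; 0.0900 -0.0476]  nu=[2.5439, 2.2817]  x^+=[-0.1997, 0.4355, 2.2899]  P^+=[0.2163 0.0074 -0.0443; 0.0074 0.1827 0.0810; -0.0443 0.0810 0.4813]
step 2: x^-=[-0.4905, 0.6431, 2.3130]  P^-=[0.4373 0.0417 -0.1038; 0.0417 0.2621 0.1420; -0.1038 0.1420 0.6536]  S=[0.7014 0.1445; 0.1445 0.6168]  K=[0.5712 0.1129; -0.0250 0.4036; -0.0189 0.0085]  nu=[0.2483, -0.9138]  x^+=[-0.4518, 0.2681, 2.3005]  P^+=[0.1820 -0.0093 -0.0972; -0.0093 0.1641 0.1407; -0.0972 0.1407 0.6534]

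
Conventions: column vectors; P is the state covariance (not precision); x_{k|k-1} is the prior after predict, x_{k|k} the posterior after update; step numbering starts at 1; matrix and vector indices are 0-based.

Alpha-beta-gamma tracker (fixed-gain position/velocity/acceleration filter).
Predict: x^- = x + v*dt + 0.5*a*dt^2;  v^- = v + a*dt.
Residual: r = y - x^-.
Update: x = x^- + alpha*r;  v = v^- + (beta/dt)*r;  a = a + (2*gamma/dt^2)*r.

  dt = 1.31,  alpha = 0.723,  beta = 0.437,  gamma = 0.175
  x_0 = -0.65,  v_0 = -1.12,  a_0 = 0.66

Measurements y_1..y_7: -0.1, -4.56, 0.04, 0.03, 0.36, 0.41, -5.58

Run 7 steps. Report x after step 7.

x_post = -3.6006

step 1: x_pred=-1.5509  r=1.4509  x^+=-0.5019  v^+=0.2286  a^+=0.9559
step 2: x_pred=0.6178  r=-5.1778  x^+=-3.1258  v^+=-0.2464  a^+=-0.1001
step 3: x_pred=-3.5344  r=3.5744  x^+=-0.9501  v^+=0.8148  a^+=0.6289
step 4: x_pred=0.6570  r=-0.6270  x^+=0.2037  v^+=1.4296  a^+=0.5010
step 5: x_pred=2.5063  r=-2.1463  x^+=0.9545  v^+=1.3699  a^+=0.0633
step 6: x_pred=2.8035  r=-2.3935  x^+=1.0730  v^+=0.6544  a^+=-0.4249
step 7: x_pred=1.5657  r=-7.1457  x^+=-3.6006  v^+=-2.2859  a^+=-1.8822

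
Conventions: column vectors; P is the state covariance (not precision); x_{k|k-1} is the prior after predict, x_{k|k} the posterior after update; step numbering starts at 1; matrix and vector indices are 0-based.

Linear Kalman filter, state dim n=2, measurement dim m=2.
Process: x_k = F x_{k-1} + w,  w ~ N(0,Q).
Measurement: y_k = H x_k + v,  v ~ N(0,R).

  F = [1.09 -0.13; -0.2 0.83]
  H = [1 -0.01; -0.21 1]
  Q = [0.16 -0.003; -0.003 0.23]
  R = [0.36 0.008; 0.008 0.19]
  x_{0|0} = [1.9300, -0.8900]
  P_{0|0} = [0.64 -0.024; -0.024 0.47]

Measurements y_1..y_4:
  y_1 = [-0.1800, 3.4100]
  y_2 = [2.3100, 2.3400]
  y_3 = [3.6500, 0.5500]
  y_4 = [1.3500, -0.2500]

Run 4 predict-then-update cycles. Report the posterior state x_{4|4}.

x_post = [1.9110, 0.3227]

step 1: x^-=[2.2194, -1.1247]  P^-=[0.9351 -0.2156; -0.2156 0.5874]  S=[1.2995 -0.4103; -0.4103 0.9091]  K=[0.6743 -0.1488; 0.0575 0.7218]  nu=[-2.4106, 5.0008]  x^+=[-0.1503, 2.3463]  P^+=[0.2418 0.0279; 0.0279 0.1435]
step 2: x^-=[-0.4689, 1.9775]  P^-=[0.4418 -0.0452; -0.0452 0.3292]  S=[0.8028 -0.1334; -0.1334 0.5577]  K=[0.5309 -0.1205; 0.0422 0.6174]  nu=[2.7986, 0.2641]  x^+=[0.9852, 2.2585]  P^+=[0.1904 0.0213; 0.0213 0.1221]
step 3: x^-=[0.7803, 1.6775]  P^-=[0.3822 -0.0378; -0.0378 0.3147]  S=[0.7430 -0.1133; -0.1133 0.5374]  K=[0.4974 -0.1149; 0.0376 0.6082]  nu=[2.8865, -0.9637]  x^+=[2.3267, 1.2000]  P^+=[0.1783 0.0196; 0.0196 0.1200]
step 4: x^-=[2.3801, 0.5306]  P^-=[0.3684 -0.0366; -0.0366 0.3133]  S=[0.7291 -0.1091; -0.1091 0.5349]  K=[0.4888 -0.1133; 0.0365 0.6075]  nu=[-1.0248, -0.2808]  x^+=[1.9110, 0.3227]  P^+=[0.1752 0.0192; 0.0192 0.1197]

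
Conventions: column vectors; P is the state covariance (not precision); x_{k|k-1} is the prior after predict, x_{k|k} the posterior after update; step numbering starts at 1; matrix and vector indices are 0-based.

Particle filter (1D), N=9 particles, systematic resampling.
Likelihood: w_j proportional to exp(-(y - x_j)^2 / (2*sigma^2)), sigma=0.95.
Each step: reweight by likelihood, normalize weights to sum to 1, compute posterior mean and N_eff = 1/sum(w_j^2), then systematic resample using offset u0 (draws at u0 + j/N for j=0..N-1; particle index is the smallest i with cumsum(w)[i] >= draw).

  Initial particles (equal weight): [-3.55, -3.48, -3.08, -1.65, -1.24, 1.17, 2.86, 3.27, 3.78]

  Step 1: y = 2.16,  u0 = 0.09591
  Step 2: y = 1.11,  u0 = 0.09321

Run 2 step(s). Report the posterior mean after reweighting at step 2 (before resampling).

post_mean = 1.6911

step 1: w=[0.0000, 0.0000, 0.0000, 0.0002, 0.0008, 0.2788, 0.3657, 0.2424, 0.1121]  mean=2.5875  Neff=3.5358  idx=[5, 5, 6, 6, 6, 7, 7, 7, 8]
step 2: w=[0.3575, 0.3575, 0.0657, 0.0657, 0.0657, 0.0270, 0.0270, 0.0270, 0.0069]  mean=1.6911  Neff=3.6924  idx=[0, 0, 0, 1, 1, 1, 2, 4, 7]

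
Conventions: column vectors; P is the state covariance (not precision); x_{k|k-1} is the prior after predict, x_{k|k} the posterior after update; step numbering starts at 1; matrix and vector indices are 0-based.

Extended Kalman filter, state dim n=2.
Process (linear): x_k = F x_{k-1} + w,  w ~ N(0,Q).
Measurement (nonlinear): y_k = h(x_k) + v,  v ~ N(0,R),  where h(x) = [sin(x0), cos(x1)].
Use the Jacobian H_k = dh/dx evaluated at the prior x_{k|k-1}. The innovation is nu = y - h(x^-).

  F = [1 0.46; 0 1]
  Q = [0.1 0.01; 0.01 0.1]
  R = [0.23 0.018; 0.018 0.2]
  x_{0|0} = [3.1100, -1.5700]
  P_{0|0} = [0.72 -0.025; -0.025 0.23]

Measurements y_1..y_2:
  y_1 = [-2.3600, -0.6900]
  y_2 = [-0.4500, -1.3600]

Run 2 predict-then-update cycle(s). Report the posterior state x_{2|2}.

x_post = [3.8111, -2.4453]

step 1: x^-=[2.3878, -1.5700]  P^-=[0.8457 0.0908; 0.0908 0.3300]  H_jac=[-0.7291 0.0000; 0.0000 1.0000]  S=[0.6795 -0.0482; -0.0482 0.5300]  K=[-0.9010 0.0894; -0.0536 0.6178]  nu=[-3.0444, -0.6908]  x^+=[5.0691, -1.8336]  P^+=[0.2820 0.0017; 0.0017 0.1226]
step 2: x^-=[4.2256, -1.8336]  P^-=[0.4095 0.0680; 0.0680 0.2226]  H_jac=[-0.4678 0.0000; 0.0000 0.9657]  S=[0.3196 -0.0127; -0.0127 0.4076]  K=[-0.5936 0.1427; -0.0787 0.5249]  nu=[0.4338, -1.1002]  x^+=[3.8111, -2.4453]  P^+=[0.2864 0.0185; 0.0185 0.1073]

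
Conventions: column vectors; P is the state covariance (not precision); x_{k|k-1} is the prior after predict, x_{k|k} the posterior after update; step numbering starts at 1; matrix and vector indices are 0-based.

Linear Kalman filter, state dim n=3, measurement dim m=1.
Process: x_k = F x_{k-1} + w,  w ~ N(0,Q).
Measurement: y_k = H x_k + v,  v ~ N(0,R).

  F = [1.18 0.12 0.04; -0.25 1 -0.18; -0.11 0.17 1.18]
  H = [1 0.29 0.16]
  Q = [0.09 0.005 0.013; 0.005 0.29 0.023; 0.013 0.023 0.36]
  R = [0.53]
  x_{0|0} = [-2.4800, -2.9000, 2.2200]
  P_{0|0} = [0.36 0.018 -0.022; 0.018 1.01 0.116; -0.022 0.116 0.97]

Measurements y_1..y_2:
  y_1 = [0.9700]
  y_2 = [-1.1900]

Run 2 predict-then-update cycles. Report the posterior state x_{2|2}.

x_post = [-1.3066, -1.6133, 4.1048]

step 1: x^-=[-3.1856, -2.6796, 2.3994]  P^-=[0.6115 0.0407 0.0227; 0.0407 1.3012 0.1352; 0.0227 0.1352 1.7958]  S=[1.3403]  K=[0.4677; 0.3281; 0.2606]  nu=[4.5488]  x^+=[-1.0579, -1.1873, 3.5846]  P^+=[0.3182 -0.1649 -0.1406; -0.1649 1.1569 0.0206; -0.1406 0.0206 1.7048]
step 2: x^-=[-1.2474, -1.5681, 4.1444]  P^-=[0.4927 -0.1203 -0.1473; -0.1203 1.5844 -0.0461; -0.1473 -0.0461 2.8219]  S=[1.1070]  K=[0.3923; 0.2997; 0.2627]  nu=[-0.1509]  x^+=[-1.3066, -1.6133, 4.1048]  P^+=[0.3224 -0.2505 -0.2614; -0.2505 1.4850 -0.1332; -0.2614 -0.1332 2.7455]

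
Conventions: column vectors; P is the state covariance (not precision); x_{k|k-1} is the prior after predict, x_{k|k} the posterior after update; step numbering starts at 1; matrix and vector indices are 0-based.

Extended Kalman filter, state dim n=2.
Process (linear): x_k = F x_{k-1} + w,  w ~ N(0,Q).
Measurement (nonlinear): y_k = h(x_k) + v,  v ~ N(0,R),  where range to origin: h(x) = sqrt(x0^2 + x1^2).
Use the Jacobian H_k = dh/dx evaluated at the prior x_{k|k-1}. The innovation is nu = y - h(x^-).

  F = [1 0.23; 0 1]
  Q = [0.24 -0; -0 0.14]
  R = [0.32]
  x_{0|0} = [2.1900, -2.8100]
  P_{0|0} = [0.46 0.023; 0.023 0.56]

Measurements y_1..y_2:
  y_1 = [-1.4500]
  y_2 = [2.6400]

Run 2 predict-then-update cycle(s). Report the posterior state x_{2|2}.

x_post = [2.1380, 0.5586]

step 1: x^-=[1.5437, -2.8100]  P^-=[0.7402 0.1518; 0.1518 0.7000]  H_jac=[0.4815 -0.8765]  S=[0.9012]  K=[0.2478; -0.5997]  nu=[-4.6561]  x^+=[0.3897, -0.0179]  P^+=[0.6848 0.2857; 0.2857 0.3759]
step 2: x^-=[0.3856, -0.0179]  P^-=[1.0762 0.3722; 0.3722 0.5159]  H_jac=[0.9989 -0.0462]  S=[1.3606]  K=[0.7775; 0.2557]  nu=[2.2540]  x^+=[2.1380, 0.5586]  P^+=[0.2538 0.1017; 0.1017 0.4269]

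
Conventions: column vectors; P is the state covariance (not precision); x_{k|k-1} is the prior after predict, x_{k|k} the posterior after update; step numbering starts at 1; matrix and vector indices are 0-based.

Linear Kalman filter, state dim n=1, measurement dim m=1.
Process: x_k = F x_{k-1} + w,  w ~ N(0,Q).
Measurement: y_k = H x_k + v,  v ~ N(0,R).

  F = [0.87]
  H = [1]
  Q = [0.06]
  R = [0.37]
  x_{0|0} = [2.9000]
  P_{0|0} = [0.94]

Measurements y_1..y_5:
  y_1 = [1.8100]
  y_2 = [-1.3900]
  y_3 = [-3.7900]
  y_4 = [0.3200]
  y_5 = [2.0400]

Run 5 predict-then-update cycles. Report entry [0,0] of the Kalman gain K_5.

K[0,0] = 0.2752

step 1: x^-=[2.5230]  P^-=[0.7715]  S=[1.1415]  K=[0.6759]  nu=[-0.7130]  x^+=[2.0411]  P^+=[0.2501]
step 2: x^-=[1.7758]  P^-=[0.2493]  S=[0.6193]  K=[0.4025]  nu=[-3.1658]  x^+=[0.5015]  P^+=[0.1489]
step 3: x^-=[0.4363]  P^-=[0.1727]  S=[0.5427]  K=[0.3183]  nu=[-4.2263]  x^+=[-0.9088]  P^+=[0.1178]
step 4: x^-=[-0.7906]  P^-=[0.1491]  S=[0.5191]  K=[0.2873]  nu=[1.1106]  x^+=[-0.4716]  P^+=[0.1063]
step 5: x^-=[-0.4103]  P^-=[0.1405]  S=[0.5105]  K=[0.2752]  nu=[2.4503]  x^+=[0.2639]  P^+=[0.1018]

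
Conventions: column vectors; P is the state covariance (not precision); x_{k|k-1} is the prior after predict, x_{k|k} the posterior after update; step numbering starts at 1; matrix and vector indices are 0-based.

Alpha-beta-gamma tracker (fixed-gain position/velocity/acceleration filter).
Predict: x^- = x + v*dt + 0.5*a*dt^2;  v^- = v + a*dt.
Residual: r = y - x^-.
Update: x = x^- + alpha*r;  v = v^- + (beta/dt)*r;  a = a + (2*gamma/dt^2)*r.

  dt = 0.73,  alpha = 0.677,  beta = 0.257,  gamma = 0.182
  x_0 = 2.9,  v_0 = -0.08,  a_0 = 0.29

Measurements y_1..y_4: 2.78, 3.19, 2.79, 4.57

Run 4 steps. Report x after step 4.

x_post = 4.1399

step 1: x_pred=2.9189  r=-0.1389  x^+=2.8249  v^+=0.0828  a^+=0.1951
step 2: x_pred=2.9373  r=0.2527  x^+=3.1084  v^+=0.3142  a^+=0.3678
step 3: x_pred=3.4358  r=-0.6458  x^+=2.9986  v^+=0.3553  a^+=-0.0733
step 4: x_pred=3.2384  r=1.3316  x^+=4.1399  v^+=0.7706  a^+=0.8362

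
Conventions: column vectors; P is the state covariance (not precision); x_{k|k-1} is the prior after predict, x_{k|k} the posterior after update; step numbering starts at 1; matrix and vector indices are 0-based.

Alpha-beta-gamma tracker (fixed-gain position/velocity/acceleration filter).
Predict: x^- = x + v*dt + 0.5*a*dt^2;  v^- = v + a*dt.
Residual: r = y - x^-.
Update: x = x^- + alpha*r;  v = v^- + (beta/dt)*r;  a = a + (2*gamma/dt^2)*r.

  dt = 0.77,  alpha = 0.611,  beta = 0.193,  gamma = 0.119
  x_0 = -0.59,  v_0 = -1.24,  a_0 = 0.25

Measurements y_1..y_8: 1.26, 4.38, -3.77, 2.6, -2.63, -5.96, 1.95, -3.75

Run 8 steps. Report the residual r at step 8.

step 1: x_pred=-1.4707  r=2.7307  x^+=0.1978  v^+=-0.3631  a^+=1.3461
step 2: x_pred=0.3173  r=4.0627  x^+=2.7996  v^+=1.6918  a^+=2.9770
step 3: x_pred=4.9848  r=-8.7548  x^+=-0.3644  v^+=1.7897  a^+=-0.5373
step 4: x_pred=0.8544  r=1.7456  x^+=1.9210  v^+=1.8135  a^+=0.1634
step 5: x_pred=3.3658  r=-5.9958  x^+=-0.2976  v^+=0.4364  a^+=-2.2434
step 6: x_pred=-0.6266  r=-5.3334  x^+=-3.8853  v^+=-2.6278  a^+=-4.3843
step 7: x_pred=-7.2085  r=9.1585  x^+=-1.6126  v^+=-3.7082  a^+=-0.7080
step 8: x_pred=-4.6778  r=0.9278  x^+=-4.1109  v^+=-4.0207  a^+=-0.3355

resid = 0.9278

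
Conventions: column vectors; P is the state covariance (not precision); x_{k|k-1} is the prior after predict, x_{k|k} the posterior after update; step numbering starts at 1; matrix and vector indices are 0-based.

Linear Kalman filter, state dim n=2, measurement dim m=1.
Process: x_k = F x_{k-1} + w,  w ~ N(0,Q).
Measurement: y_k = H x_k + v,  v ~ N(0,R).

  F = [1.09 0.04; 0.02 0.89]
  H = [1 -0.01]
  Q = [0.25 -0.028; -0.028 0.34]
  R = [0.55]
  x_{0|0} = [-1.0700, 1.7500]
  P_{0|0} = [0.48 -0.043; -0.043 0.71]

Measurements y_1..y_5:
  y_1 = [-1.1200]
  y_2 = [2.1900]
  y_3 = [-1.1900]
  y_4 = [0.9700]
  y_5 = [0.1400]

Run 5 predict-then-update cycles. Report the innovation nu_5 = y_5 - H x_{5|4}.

step 1: x^-=[-1.0963, 1.5361]  P^-=[0.8177 -0.0340; -0.0340 0.9011]  S=[1.3684]  K=[0.5978; -0.0314]  nu=[-0.0083]  x^+=[-1.1013, 1.5364]  P^+=[0.3287 -0.0083; -0.0083 0.8997]
step 2: x^-=[-1.1389, 1.3453]  P^-=[0.6412 0.0031; 0.0031 1.0525]  S=[1.1913]  K=[0.5382; -0.0062]  nu=[3.3424]  x^+=[0.6601, 1.3246]  P^+=[0.2961 0.0071; 0.0071 1.0524]
step 3: x^-=[0.7725, 1.1921]  P^-=[0.6041 0.0228; 0.0228 1.1740]  S=[1.1538]  K=[0.5234; 0.0096]  nu=[-1.9506]  x^+=[-0.2484, 1.1734]  P^+=[0.2880 0.0170; 0.0170 1.1739]
step 4: x^-=[-0.2239, 1.0393]  P^-=[0.5956 0.0366; 0.0366 1.2706]  S=[1.1450]  K=[0.5198; 0.0209]  nu=[1.2043]  x^+=[0.4022, 1.0645]  P^+=[0.2862 0.0242; 0.0242 1.2701]
step 5: x^-=[0.4809, 0.9554]  P^-=[0.5941 0.0469; 0.0469 1.3470]  S=[1.1433]  K=[0.5192; 0.0293]  nu=[-0.3314]  x^+=[0.3089, 0.9457]  P^+=[0.2859 0.0296; 0.0296 1.3460]

innov = [-0.3314]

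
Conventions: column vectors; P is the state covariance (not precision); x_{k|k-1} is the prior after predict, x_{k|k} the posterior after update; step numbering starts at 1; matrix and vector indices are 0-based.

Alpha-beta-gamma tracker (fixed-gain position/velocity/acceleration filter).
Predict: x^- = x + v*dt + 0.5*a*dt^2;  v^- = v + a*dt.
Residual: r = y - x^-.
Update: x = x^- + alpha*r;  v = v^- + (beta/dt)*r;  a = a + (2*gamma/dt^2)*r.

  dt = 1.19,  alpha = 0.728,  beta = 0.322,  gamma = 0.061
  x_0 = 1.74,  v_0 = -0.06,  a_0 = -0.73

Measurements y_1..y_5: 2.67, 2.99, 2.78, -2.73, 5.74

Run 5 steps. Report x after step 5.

x_post = 2.8511

step 1: x_pred=1.1517  r=1.5183  x^+=2.2570  v^+=-0.5179  a^+=-0.5992
step 2: x_pred=1.2165  r=1.7735  x^+=2.5076  v^+=-0.7510  a^+=-0.4464
step 3: x_pred=1.2978  r=1.4822  x^+=2.3768  v^+=-0.8812  a^+=-0.3187
step 4: x_pred=1.1026  r=-3.8326  x^+=-1.6875  v^+=-2.2975  a^+=-0.6489
step 5: x_pred=-4.8810  r=10.6210  x^+=2.8511  v^+=-0.1958  a^+=0.2661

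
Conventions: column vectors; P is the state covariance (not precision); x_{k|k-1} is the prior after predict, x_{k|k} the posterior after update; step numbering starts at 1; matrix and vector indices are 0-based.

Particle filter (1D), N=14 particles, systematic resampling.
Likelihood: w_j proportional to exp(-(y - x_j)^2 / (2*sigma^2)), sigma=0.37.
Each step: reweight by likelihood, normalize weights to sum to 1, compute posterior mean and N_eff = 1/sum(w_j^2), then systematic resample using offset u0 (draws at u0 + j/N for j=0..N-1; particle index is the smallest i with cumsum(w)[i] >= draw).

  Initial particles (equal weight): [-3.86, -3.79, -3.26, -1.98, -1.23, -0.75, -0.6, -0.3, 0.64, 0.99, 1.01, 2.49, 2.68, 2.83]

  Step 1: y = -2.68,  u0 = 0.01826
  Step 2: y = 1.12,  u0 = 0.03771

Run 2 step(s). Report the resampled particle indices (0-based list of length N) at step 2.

resampled_idx = [9, 9, 9, 10, 10, 10, 11, 11, 12, 12, 12, 13, 13, 13]

step 1: w=[0.0130, 0.0233, 0.6130, 0.3498, 0.0010, 0.0000, 0.0000, 0.0000, 0.0000, 0.0000, 0.0000, 0.0000, 0.0000, 0.0000]  mean=-2.8304  Neff=2.0046  idx=[1, 2, 2, 2, 2, 2, 2, 2, 2, 3, 3, 3, 3, 3]
step 2: w=[0.0000, 0.0000, 0.0000, 0.0000, 0.0000, 0.0000, 0.0000, 0.0000, 0.0000, 0.2000, 0.2000, 0.2000, 0.2000, 0.2000]  mean=-1.9800  Neff=5.0000  idx=[9, 9, 9, 10, 10, 10, 11, 11, 12, 12, 12, 13, 13, 13]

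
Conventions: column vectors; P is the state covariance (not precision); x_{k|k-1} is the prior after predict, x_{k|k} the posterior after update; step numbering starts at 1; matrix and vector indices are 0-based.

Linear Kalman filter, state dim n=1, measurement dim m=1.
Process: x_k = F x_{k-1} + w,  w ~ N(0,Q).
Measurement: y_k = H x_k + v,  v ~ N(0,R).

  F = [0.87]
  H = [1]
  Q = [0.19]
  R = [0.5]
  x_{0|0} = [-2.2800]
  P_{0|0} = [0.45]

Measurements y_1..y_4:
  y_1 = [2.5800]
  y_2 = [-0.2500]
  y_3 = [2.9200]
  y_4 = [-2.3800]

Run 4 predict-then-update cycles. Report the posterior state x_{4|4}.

x_post = [-0.3343]

step 1: x^-=[-1.9836]  P^-=[0.5306]  S=[1.0306]  K=[0.5148]  nu=[4.5636]  x^+=[0.3660]  P^+=[0.2574]
step 2: x^-=[0.3184]  P^-=[0.3848]  S=[0.8848]  K=[0.4349]  nu=[-0.5684]  x^+=[0.0712]  P^+=[0.2175]
step 3: x^-=[0.0619]  P^-=[0.3546]  S=[0.8546]  K=[0.4149]  nu=[2.8581]  x^+=[1.2478]  P^+=[0.2075]
step 4: x^-=[1.0856]  P^-=[0.3470]  S=[0.8470]  K=[0.4097]  nu=[-3.4656]  x^+=[-0.3343]  P^+=[0.2049]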